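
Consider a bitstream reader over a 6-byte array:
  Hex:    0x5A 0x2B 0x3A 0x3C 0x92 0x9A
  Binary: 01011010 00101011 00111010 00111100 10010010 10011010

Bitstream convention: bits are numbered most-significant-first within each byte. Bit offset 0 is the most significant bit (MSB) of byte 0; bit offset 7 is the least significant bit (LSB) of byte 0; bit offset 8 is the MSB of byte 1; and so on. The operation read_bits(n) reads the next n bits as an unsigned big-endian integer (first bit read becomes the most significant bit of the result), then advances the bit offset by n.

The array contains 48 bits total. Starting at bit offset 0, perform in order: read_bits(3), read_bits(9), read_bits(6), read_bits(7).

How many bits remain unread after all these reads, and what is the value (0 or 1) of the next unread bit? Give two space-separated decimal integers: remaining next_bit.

Read 1: bits[0:3] width=3 -> value=2 (bin 010); offset now 3 = byte 0 bit 3; 45 bits remain
Read 2: bits[3:12] width=9 -> value=418 (bin 110100010); offset now 12 = byte 1 bit 4; 36 bits remain
Read 3: bits[12:18] width=6 -> value=44 (bin 101100); offset now 18 = byte 2 bit 2; 30 bits remain
Read 4: bits[18:25] width=7 -> value=116 (bin 1110100); offset now 25 = byte 3 bit 1; 23 bits remain

Answer: 23 0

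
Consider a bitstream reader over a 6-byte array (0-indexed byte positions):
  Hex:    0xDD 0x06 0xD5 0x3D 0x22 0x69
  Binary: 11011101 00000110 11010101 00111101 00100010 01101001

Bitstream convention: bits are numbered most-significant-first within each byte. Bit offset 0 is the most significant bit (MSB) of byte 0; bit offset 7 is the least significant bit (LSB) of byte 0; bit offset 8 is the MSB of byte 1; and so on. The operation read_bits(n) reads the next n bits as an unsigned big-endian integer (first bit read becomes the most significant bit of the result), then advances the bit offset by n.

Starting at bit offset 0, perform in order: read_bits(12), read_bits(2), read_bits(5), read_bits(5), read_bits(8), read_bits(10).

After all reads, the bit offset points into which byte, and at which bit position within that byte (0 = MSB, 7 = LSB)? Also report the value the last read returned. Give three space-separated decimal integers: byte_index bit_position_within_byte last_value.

Answer: 5 2 137

Derivation:
Read 1: bits[0:12] width=12 -> value=3536 (bin 110111010000); offset now 12 = byte 1 bit 4; 36 bits remain
Read 2: bits[12:14] width=2 -> value=1 (bin 01); offset now 14 = byte 1 bit 6; 34 bits remain
Read 3: bits[14:19] width=5 -> value=22 (bin 10110); offset now 19 = byte 2 bit 3; 29 bits remain
Read 4: bits[19:24] width=5 -> value=21 (bin 10101); offset now 24 = byte 3 bit 0; 24 bits remain
Read 5: bits[24:32] width=8 -> value=61 (bin 00111101); offset now 32 = byte 4 bit 0; 16 bits remain
Read 6: bits[32:42] width=10 -> value=137 (bin 0010001001); offset now 42 = byte 5 bit 2; 6 bits remain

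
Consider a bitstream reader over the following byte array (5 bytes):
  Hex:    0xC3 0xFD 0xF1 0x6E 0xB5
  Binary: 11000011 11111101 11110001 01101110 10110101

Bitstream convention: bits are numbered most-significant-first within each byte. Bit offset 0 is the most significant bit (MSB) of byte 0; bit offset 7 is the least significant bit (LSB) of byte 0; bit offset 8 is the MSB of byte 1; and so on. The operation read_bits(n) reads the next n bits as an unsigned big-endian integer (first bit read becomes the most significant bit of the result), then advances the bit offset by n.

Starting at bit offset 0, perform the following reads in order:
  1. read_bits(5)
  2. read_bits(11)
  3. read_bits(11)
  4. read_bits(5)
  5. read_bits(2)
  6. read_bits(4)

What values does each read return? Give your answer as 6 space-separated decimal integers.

Read 1: bits[0:5] width=5 -> value=24 (bin 11000); offset now 5 = byte 0 bit 5; 35 bits remain
Read 2: bits[5:16] width=11 -> value=1021 (bin 01111111101); offset now 16 = byte 2 bit 0; 24 bits remain
Read 3: bits[16:27] width=11 -> value=1931 (bin 11110001011); offset now 27 = byte 3 bit 3; 13 bits remain
Read 4: bits[27:32] width=5 -> value=14 (bin 01110); offset now 32 = byte 4 bit 0; 8 bits remain
Read 5: bits[32:34] width=2 -> value=2 (bin 10); offset now 34 = byte 4 bit 2; 6 bits remain
Read 6: bits[34:38] width=4 -> value=13 (bin 1101); offset now 38 = byte 4 bit 6; 2 bits remain

Answer: 24 1021 1931 14 2 13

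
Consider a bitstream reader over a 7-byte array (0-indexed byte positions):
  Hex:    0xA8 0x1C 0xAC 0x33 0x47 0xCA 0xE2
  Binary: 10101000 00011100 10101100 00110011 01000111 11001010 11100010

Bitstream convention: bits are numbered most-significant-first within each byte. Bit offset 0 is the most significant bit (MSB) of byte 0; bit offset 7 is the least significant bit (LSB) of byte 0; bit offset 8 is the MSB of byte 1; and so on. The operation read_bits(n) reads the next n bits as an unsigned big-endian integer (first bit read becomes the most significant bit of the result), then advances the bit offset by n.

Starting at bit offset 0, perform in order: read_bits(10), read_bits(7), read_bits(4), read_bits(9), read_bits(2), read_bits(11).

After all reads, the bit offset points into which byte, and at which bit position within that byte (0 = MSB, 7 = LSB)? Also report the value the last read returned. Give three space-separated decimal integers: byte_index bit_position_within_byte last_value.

Read 1: bits[0:10] width=10 -> value=672 (bin 1010100000); offset now 10 = byte 1 bit 2; 46 bits remain
Read 2: bits[10:17] width=7 -> value=57 (bin 0111001); offset now 17 = byte 2 bit 1; 39 bits remain
Read 3: bits[17:21] width=4 -> value=5 (bin 0101); offset now 21 = byte 2 bit 5; 35 bits remain
Read 4: bits[21:30] width=9 -> value=268 (bin 100001100); offset now 30 = byte 3 bit 6; 26 bits remain
Read 5: bits[30:32] width=2 -> value=3 (bin 11); offset now 32 = byte 4 bit 0; 24 bits remain
Read 6: bits[32:43] width=11 -> value=574 (bin 01000111110); offset now 43 = byte 5 bit 3; 13 bits remain

Answer: 5 3 574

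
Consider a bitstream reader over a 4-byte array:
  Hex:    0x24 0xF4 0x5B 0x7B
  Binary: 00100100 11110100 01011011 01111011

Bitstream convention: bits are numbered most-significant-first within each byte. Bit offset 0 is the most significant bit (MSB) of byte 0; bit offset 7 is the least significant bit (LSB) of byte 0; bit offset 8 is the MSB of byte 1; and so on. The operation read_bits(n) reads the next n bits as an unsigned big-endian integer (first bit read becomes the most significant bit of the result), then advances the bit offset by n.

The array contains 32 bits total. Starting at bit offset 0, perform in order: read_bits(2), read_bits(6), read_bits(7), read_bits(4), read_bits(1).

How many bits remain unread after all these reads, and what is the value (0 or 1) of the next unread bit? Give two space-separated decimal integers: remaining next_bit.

Read 1: bits[0:2] width=2 -> value=0 (bin 00); offset now 2 = byte 0 bit 2; 30 bits remain
Read 2: bits[2:8] width=6 -> value=36 (bin 100100); offset now 8 = byte 1 bit 0; 24 bits remain
Read 3: bits[8:15] width=7 -> value=122 (bin 1111010); offset now 15 = byte 1 bit 7; 17 bits remain
Read 4: bits[15:19] width=4 -> value=2 (bin 0010); offset now 19 = byte 2 bit 3; 13 bits remain
Read 5: bits[19:20] width=1 -> value=1 (bin 1); offset now 20 = byte 2 bit 4; 12 bits remain

Answer: 12 1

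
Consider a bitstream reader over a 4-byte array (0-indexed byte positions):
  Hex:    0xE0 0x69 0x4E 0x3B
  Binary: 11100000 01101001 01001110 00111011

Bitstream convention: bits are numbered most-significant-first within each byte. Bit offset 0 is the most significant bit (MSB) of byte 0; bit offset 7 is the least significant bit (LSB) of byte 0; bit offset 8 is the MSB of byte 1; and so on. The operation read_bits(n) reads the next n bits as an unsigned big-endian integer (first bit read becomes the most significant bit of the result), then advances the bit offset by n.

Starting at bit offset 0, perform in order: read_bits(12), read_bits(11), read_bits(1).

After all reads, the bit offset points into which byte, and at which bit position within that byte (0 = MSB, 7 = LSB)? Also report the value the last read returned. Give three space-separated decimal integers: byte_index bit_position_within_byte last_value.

Read 1: bits[0:12] width=12 -> value=3590 (bin 111000000110); offset now 12 = byte 1 bit 4; 20 bits remain
Read 2: bits[12:23] width=11 -> value=1191 (bin 10010100111); offset now 23 = byte 2 bit 7; 9 bits remain
Read 3: bits[23:24] width=1 -> value=0 (bin 0); offset now 24 = byte 3 bit 0; 8 bits remain

Answer: 3 0 0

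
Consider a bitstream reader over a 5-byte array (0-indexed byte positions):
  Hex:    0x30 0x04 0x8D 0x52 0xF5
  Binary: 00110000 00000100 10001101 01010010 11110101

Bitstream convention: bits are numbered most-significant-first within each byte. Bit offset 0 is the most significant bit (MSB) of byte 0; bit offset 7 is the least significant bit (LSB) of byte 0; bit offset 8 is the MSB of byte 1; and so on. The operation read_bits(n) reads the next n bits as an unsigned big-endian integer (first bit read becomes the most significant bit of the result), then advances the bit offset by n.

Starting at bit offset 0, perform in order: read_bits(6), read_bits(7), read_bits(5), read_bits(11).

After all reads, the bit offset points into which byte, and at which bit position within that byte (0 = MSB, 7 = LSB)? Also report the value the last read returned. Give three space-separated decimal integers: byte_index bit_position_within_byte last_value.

Answer: 3 5 426

Derivation:
Read 1: bits[0:6] width=6 -> value=12 (bin 001100); offset now 6 = byte 0 bit 6; 34 bits remain
Read 2: bits[6:13] width=7 -> value=0 (bin 0000000); offset now 13 = byte 1 bit 5; 27 bits remain
Read 3: bits[13:18] width=5 -> value=18 (bin 10010); offset now 18 = byte 2 bit 2; 22 bits remain
Read 4: bits[18:29] width=11 -> value=426 (bin 00110101010); offset now 29 = byte 3 bit 5; 11 bits remain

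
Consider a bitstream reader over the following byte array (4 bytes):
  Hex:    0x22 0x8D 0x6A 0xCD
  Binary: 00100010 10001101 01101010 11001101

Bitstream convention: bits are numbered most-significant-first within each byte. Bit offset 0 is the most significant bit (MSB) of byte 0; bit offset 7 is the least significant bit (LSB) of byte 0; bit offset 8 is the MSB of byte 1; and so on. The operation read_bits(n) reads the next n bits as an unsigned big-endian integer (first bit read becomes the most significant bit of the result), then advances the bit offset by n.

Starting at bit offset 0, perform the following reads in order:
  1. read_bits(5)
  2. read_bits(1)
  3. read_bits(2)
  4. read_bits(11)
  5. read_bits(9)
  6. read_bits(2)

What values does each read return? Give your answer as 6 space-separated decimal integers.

Read 1: bits[0:5] width=5 -> value=4 (bin 00100); offset now 5 = byte 0 bit 5; 27 bits remain
Read 2: bits[5:6] width=1 -> value=0 (bin 0); offset now 6 = byte 0 bit 6; 26 bits remain
Read 3: bits[6:8] width=2 -> value=2 (bin 10); offset now 8 = byte 1 bit 0; 24 bits remain
Read 4: bits[8:19] width=11 -> value=1131 (bin 10001101011); offset now 19 = byte 2 bit 3; 13 bits remain
Read 5: bits[19:28] width=9 -> value=172 (bin 010101100); offset now 28 = byte 3 bit 4; 4 bits remain
Read 6: bits[28:30] width=2 -> value=3 (bin 11); offset now 30 = byte 3 bit 6; 2 bits remain

Answer: 4 0 2 1131 172 3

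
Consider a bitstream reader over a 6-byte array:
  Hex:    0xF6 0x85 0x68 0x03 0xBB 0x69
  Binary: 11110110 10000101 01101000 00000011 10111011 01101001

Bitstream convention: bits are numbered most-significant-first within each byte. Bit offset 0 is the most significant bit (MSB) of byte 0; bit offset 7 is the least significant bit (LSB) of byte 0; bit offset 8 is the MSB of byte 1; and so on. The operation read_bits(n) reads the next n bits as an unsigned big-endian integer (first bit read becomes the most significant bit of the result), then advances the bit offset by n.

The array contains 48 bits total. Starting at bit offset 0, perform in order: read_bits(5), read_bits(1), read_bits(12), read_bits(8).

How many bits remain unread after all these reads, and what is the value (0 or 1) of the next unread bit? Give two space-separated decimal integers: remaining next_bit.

Answer: 22 0

Derivation:
Read 1: bits[0:5] width=5 -> value=30 (bin 11110); offset now 5 = byte 0 bit 5; 43 bits remain
Read 2: bits[5:6] width=1 -> value=1 (bin 1); offset now 6 = byte 0 bit 6; 42 bits remain
Read 3: bits[6:18] width=12 -> value=2581 (bin 101000010101); offset now 18 = byte 2 bit 2; 30 bits remain
Read 4: bits[18:26] width=8 -> value=160 (bin 10100000); offset now 26 = byte 3 bit 2; 22 bits remain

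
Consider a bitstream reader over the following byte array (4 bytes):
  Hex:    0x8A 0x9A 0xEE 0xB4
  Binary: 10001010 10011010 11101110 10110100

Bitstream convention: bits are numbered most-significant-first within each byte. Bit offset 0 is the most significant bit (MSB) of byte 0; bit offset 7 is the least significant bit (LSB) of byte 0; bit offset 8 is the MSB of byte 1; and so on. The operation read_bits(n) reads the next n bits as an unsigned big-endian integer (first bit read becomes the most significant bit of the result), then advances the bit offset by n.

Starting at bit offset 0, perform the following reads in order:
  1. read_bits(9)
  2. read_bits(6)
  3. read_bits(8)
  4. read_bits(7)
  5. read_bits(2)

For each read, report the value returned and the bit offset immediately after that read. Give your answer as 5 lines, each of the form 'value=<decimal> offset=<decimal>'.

Read 1: bits[0:9] width=9 -> value=277 (bin 100010101); offset now 9 = byte 1 bit 1; 23 bits remain
Read 2: bits[9:15] width=6 -> value=13 (bin 001101); offset now 15 = byte 1 bit 7; 17 bits remain
Read 3: bits[15:23] width=8 -> value=119 (bin 01110111); offset now 23 = byte 2 bit 7; 9 bits remain
Read 4: bits[23:30] width=7 -> value=45 (bin 0101101); offset now 30 = byte 3 bit 6; 2 bits remain
Read 5: bits[30:32] width=2 -> value=0 (bin 00); offset now 32 = byte 4 bit 0; 0 bits remain

Answer: value=277 offset=9
value=13 offset=15
value=119 offset=23
value=45 offset=30
value=0 offset=32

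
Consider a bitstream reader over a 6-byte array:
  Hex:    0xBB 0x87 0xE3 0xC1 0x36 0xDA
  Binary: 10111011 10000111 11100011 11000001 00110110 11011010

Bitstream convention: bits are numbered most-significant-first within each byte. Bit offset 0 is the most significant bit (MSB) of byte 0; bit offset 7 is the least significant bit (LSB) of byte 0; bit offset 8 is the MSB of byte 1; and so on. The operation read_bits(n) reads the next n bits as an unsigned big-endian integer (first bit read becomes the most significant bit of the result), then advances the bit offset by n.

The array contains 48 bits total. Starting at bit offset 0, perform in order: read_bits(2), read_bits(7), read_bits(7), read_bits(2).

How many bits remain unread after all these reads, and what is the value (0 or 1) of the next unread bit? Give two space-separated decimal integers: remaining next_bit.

Read 1: bits[0:2] width=2 -> value=2 (bin 10); offset now 2 = byte 0 bit 2; 46 bits remain
Read 2: bits[2:9] width=7 -> value=119 (bin 1110111); offset now 9 = byte 1 bit 1; 39 bits remain
Read 3: bits[9:16] width=7 -> value=7 (bin 0000111); offset now 16 = byte 2 bit 0; 32 bits remain
Read 4: bits[16:18] width=2 -> value=3 (bin 11); offset now 18 = byte 2 bit 2; 30 bits remain

Answer: 30 1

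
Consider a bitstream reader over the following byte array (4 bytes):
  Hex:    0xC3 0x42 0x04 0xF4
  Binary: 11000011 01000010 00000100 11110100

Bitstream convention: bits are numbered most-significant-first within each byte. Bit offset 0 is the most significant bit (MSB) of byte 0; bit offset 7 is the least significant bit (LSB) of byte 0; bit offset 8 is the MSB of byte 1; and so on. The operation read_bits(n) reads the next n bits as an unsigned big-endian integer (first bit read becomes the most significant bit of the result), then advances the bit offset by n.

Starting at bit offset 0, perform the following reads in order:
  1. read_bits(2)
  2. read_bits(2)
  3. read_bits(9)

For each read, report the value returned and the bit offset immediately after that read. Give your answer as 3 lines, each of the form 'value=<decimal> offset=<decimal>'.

Read 1: bits[0:2] width=2 -> value=3 (bin 11); offset now 2 = byte 0 bit 2; 30 bits remain
Read 2: bits[2:4] width=2 -> value=0 (bin 00); offset now 4 = byte 0 bit 4; 28 bits remain
Read 3: bits[4:13] width=9 -> value=104 (bin 001101000); offset now 13 = byte 1 bit 5; 19 bits remain

Answer: value=3 offset=2
value=0 offset=4
value=104 offset=13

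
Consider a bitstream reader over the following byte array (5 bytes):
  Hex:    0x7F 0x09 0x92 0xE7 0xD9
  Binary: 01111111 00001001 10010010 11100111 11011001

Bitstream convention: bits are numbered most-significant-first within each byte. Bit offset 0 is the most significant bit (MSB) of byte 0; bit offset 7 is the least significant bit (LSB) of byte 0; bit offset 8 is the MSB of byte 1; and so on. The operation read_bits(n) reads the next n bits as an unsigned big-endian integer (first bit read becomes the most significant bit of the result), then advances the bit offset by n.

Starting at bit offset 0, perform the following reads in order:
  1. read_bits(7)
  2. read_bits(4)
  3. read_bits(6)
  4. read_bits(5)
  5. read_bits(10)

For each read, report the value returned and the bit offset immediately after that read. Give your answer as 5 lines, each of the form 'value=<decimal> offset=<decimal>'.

Read 1: bits[0:7] width=7 -> value=63 (bin 0111111); offset now 7 = byte 0 bit 7; 33 bits remain
Read 2: bits[7:11] width=4 -> value=8 (bin 1000); offset now 11 = byte 1 bit 3; 29 bits remain
Read 3: bits[11:17] width=6 -> value=19 (bin 010011); offset now 17 = byte 2 bit 1; 23 bits remain
Read 4: bits[17:22] width=5 -> value=4 (bin 00100); offset now 22 = byte 2 bit 6; 18 bits remain
Read 5: bits[22:32] width=10 -> value=743 (bin 1011100111); offset now 32 = byte 4 bit 0; 8 bits remain

Answer: value=63 offset=7
value=8 offset=11
value=19 offset=17
value=4 offset=22
value=743 offset=32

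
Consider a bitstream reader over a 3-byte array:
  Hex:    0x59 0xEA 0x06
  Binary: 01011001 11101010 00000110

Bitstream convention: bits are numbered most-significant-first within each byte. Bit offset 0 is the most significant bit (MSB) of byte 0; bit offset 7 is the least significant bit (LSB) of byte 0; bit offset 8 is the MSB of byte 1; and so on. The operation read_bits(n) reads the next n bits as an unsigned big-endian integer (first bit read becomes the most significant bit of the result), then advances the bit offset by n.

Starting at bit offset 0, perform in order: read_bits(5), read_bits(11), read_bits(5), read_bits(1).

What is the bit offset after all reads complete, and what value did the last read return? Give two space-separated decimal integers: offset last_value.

Read 1: bits[0:5] width=5 -> value=11 (bin 01011); offset now 5 = byte 0 bit 5; 19 bits remain
Read 2: bits[5:16] width=11 -> value=490 (bin 00111101010); offset now 16 = byte 2 bit 0; 8 bits remain
Read 3: bits[16:21] width=5 -> value=0 (bin 00000); offset now 21 = byte 2 bit 5; 3 bits remain
Read 4: bits[21:22] width=1 -> value=1 (bin 1); offset now 22 = byte 2 bit 6; 2 bits remain

Answer: 22 1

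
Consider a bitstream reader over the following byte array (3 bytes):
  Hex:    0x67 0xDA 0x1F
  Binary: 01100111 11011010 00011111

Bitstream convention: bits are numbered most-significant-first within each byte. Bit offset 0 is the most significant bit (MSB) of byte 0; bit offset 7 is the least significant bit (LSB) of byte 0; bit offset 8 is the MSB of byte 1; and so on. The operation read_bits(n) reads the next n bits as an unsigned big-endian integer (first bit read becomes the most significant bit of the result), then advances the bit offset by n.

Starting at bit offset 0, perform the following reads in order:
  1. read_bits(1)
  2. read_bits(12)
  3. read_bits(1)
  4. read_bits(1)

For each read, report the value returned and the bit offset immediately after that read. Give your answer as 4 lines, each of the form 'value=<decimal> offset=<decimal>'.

Read 1: bits[0:1] width=1 -> value=0 (bin 0); offset now 1 = byte 0 bit 1; 23 bits remain
Read 2: bits[1:13] width=12 -> value=3323 (bin 110011111011); offset now 13 = byte 1 bit 5; 11 bits remain
Read 3: bits[13:14] width=1 -> value=0 (bin 0); offset now 14 = byte 1 bit 6; 10 bits remain
Read 4: bits[14:15] width=1 -> value=1 (bin 1); offset now 15 = byte 1 bit 7; 9 bits remain

Answer: value=0 offset=1
value=3323 offset=13
value=0 offset=14
value=1 offset=15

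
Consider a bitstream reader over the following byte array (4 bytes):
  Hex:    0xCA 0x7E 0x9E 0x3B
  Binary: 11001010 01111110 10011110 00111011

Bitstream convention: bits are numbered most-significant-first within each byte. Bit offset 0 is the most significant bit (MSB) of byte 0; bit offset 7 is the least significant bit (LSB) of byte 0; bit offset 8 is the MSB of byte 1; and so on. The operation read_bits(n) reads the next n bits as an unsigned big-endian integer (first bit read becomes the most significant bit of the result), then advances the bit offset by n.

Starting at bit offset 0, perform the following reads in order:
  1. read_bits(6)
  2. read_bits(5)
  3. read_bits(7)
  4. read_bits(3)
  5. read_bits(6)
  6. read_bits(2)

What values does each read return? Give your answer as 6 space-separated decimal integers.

Read 1: bits[0:6] width=6 -> value=50 (bin 110010); offset now 6 = byte 0 bit 6; 26 bits remain
Read 2: bits[6:11] width=5 -> value=19 (bin 10011); offset now 11 = byte 1 bit 3; 21 bits remain
Read 3: bits[11:18] width=7 -> value=122 (bin 1111010); offset now 18 = byte 2 bit 2; 14 bits remain
Read 4: bits[18:21] width=3 -> value=3 (bin 011); offset now 21 = byte 2 bit 5; 11 bits remain
Read 5: bits[21:27] width=6 -> value=49 (bin 110001); offset now 27 = byte 3 bit 3; 5 bits remain
Read 6: bits[27:29] width=2 -> value=3 (bin 11); offset now 29 = byte 3 bit 5; 3 bits remain

Answer: 50 19 122 3 49 3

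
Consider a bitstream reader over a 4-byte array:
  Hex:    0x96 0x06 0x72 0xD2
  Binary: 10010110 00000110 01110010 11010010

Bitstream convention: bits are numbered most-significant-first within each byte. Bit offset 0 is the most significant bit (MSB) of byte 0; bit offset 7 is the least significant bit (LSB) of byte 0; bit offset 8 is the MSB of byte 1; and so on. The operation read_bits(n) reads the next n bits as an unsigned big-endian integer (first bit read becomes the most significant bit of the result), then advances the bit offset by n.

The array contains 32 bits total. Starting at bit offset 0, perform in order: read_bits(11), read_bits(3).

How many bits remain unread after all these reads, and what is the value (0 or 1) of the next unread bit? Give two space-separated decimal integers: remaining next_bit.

Read 1: bits[0:11] width=11 -> value=1200 (bin 10010110000); offset now 11 = byte 1 bit 3; 21 bits remain
Read 2: bits[11:14] width=3 -> value=1 (bin 001); offset now 14 = byte 1 bit 6; 18 bits remain

Answer: 18 1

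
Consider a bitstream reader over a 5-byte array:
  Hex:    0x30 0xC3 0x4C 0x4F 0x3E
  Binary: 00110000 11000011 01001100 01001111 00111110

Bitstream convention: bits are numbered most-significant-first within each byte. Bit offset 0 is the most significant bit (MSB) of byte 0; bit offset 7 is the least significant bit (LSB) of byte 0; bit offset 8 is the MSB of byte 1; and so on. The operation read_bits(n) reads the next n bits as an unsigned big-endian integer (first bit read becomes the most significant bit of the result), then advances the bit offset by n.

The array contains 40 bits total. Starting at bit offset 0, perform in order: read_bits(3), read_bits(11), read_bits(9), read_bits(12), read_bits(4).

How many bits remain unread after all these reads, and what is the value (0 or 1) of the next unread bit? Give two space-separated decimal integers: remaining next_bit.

Answer: 1 0

Derivation:
Read 1: bits[0:3] width=3 -> value=1 (bin 001); offset now 3 = byte 0 bit 3; 37 bits remain
Read 2: bits[3:14] width=11 -> value=1072 (bin 10000110000); offset now 14 = byte 1 bit 6; 26 bits remain
Read 3: bits[14:23] width=9 -> value=422 (bin 110100110); offset now 23 = byte 2 bit 7; 17 bits remain
Read 4: bits[23:35] width=12 -> value=633 (bin 001001111001); offset now 35 = byte 4 bit 3; 5 bits remain
Read 5: bits[35:39] width=4 -> value=15 (bin 1111); offset now 39 = byte 4 bit 7; 1 bits remain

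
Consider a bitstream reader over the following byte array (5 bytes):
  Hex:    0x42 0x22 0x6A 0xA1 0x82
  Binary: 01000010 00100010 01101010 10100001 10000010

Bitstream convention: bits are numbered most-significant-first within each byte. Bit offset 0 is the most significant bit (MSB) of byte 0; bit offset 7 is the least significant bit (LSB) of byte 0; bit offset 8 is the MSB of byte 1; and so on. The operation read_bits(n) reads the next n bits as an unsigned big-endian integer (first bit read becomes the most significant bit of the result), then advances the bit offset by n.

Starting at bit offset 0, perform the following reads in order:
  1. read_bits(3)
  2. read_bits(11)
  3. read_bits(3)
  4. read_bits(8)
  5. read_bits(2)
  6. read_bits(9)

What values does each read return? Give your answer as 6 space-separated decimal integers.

Answer: 2 136 4 213 1 24

Derivation:
Read 1: bits[0:3] width=3 -> value=2 (bin 010); offset now 3 = byte 0 bit 3; 37 bits remain
Read 2: bits[3:14] width=11 -> value=136 (bin 00010001000); offset now 14 = byte 1 bit 6; 26 bits remain
Read 3: bits[14:17] width=3 -> value=4 (bin 100); offset now 17 = byte 2 bit 1; 23 bits remain
Read 4: bits[17:25] width=8 -> value=213 (bin 11010101); offset now 25 = byte 3 bit 1; 15 bits remain
Read 5: bits[25:27] width=2 -> value=1 (bin 01); offset now 27 = byte 3 bit 3; 13 bits remain
Read 6: bits[27:36] width=9 -> value=24 (bin 000011000); offset now 36 = byte 4 bit 4; 4 bits remain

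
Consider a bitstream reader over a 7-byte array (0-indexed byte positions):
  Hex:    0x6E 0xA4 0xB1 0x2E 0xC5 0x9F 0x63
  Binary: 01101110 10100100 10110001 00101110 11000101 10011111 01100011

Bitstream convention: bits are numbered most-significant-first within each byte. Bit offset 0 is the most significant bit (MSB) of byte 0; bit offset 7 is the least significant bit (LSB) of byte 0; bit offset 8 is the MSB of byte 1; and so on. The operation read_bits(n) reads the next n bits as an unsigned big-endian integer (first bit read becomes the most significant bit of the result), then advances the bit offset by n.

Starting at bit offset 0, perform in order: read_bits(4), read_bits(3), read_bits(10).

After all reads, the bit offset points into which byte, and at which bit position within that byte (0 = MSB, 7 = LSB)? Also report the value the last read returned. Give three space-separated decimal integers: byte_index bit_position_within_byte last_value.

Read 1: bits[0:4] width=4 -> value=6 (bin 0110); offset now 4 = byte 0 bit 4; 52 bits remain
Read 2: bits[4:7] width=3 -> value=7 (bin 111); offset now 7 = byte 0 bit 7; 49 bits remain
Read 3: bits[7:17] width=10 -> value=329 (bin 0101001001); offset now 17 = byte 2 bit 1; 39 bits remain

Answer: 2 1 329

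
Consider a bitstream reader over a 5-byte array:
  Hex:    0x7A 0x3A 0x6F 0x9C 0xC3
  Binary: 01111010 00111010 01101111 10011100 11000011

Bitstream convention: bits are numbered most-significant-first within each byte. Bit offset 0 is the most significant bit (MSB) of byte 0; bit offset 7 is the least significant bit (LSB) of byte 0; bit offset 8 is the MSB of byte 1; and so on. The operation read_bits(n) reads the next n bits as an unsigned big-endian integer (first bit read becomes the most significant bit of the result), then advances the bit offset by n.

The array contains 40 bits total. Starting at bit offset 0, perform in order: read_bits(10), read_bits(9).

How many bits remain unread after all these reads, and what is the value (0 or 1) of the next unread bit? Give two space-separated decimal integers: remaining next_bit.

Read 1: bits[0:10] width=10 -> value=488 (bin 0111101000); offset now 10 = byte 1 bit 2; 30 bits remain
Read 2: bits[10:19] width=9 -> value=467 (bin 111010011); offset now 19 = byte 2 bit 3; 21 bits remain

Answer: 21 0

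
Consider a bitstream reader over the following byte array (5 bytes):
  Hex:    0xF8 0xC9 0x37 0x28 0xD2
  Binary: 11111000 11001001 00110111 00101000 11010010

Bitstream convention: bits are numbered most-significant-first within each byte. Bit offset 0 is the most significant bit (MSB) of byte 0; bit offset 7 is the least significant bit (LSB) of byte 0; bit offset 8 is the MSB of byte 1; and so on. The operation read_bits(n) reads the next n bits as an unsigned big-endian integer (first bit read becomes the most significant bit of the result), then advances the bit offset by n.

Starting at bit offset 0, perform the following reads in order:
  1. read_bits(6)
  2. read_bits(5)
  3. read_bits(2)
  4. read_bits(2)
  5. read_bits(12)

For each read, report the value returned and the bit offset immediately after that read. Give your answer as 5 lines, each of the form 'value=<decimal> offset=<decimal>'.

Read 1: bits[0:6] width=6 -> value=62 (bin 111110); offset now 6 = byte 0 bit 6; 34 bits remain
Read 2: bits[6:11] width=5 -> value=6 (bin 00110); offset now 11 = byte 1 bit 3; 29 bits remain
Read 3: bits[11:13] width=2 -> value=1 (bin 01); offset now 13 = byte 1 bit 5; 27 bits remain
Read 4: bits[13:15] width=2 -> value=0 (bin 00); offset now 15 = byte 1 bit 7; 25 bits remain
Read 5: bits[15:27] width=12 -> value=2489 (bin 100110111001); offset now 27 = byte 3 bit 3; 13 bits remain

Answer: value=62 offset=6
value=6 offset=11
value=1 offset=13
value=0 offset=15
value=2489 offset=27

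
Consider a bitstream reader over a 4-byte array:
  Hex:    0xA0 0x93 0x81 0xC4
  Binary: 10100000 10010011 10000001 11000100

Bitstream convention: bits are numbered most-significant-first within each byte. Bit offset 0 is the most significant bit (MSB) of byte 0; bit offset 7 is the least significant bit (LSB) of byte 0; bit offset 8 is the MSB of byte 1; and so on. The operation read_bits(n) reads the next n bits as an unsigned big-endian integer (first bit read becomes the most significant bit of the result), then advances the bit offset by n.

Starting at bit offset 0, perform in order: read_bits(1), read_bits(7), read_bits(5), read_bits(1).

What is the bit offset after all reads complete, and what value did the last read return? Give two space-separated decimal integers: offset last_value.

Read 1: bits[0:1] width=1 -> value=1 (bin 1); offset now 1 = byte 0 bit 1; 31 bits remain
Read 2: bits[1:8] width=7 -> value=32 (bin 0100000); offset now 8 = byte 1 bit 0; 24 bits remain
Read 3: bits[8:13] width=5 -> value=18 (bin 10010); offset now 13 = byte 1 bit 5; 19 bits remain
Read 4: bits[13:14] width=1 -> value=0 (bin 0); offset now 14 = byte 1 bit 6; 18 bits remain

Answer: 14 0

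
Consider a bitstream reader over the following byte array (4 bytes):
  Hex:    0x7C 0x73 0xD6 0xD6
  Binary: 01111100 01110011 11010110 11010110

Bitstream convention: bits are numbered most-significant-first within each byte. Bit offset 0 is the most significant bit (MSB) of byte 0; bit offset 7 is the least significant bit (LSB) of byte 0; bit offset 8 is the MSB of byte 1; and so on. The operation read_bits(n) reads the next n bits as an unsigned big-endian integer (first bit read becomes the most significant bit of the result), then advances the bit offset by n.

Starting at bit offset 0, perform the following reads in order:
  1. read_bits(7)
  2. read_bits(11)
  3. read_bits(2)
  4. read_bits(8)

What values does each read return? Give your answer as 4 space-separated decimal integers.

Read 1: bits[0:7] width=7 -> value=62 (bin 0111110); offset now 7 = byte 0 bit 7; 25 bits remain
Read 2: bits[7:18] width=11 -> value=463 (bin 00111001111); offset now 18 = byte 2 bit 2; 14 bits remain
Read 3: bits[18:20] width=2 -> value=1 (bin 01); offset now 20 = byte 2 bit 4; 12 bits remain
Read 4: bits[20:28] width=8 -> value=109 (bin 01101101); offset now 28 = byte 3 bit 4; 4 bits remain

Answer: 62 463 1 109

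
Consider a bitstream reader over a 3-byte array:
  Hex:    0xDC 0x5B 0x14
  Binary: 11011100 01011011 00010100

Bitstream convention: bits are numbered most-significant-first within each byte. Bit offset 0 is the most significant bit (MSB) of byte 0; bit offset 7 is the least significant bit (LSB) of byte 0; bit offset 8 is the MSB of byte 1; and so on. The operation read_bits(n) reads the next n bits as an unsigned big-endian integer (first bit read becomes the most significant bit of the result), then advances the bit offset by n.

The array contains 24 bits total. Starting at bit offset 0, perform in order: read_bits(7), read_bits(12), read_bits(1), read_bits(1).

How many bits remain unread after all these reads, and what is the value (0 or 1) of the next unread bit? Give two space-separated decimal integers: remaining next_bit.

Answer: 3 1

Derivation:
Read 1: bits[0:7] width=7 -> value=110 (bin 1101110); offset now 7 = byte 0 bit 7; 17 bits remain
Read 2: bits[7:19] width=12 -> value=728 (bin 001011011000); offset now 19 = byte 2 bit 3; 5 bits remain
Read 3: bits[19:20] width=1 -> value=1 (bin 1); offset now 20 = byte 2 bit 4; 4 bits remain
Read 4: bits[20:21] width=1 -> value=0 (bin 0); offset now 21 = byte 2 bit 5; 3 bits remain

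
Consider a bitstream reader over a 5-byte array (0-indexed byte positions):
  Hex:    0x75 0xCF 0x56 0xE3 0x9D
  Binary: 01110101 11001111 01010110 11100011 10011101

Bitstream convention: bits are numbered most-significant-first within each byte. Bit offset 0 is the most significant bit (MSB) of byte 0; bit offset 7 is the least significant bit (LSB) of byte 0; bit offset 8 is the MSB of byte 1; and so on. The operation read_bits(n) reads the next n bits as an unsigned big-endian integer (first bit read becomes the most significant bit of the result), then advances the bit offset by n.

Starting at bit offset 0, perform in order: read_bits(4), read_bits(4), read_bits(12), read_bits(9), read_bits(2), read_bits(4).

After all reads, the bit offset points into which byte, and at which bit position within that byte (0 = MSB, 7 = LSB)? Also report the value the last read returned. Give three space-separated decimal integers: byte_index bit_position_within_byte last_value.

Read 1: bits[0:4] width=4 -> value=7 (bin 0111); offset now 4 = byte 0 bit 4; 36 bits remain
Read 2: bits[4:8] width=4 -> value=5 (bin 0101); offset now 8 = byte 1 bit 0; 32 bits remain
Read 3: bits[8:20] width=12 -> value=3317 (bin 110011110101); offset now 20 = byte 2 bit 4; 20 bits remain
Read 4: bits[20:29] width=9 -> value=220 (bin 011011100); offset now 29 = byte 3 bit 5; 11 bits remain
Read 5: bits[29:31] width=2 -> value=1 (bin 01); offset now 31 = byte 3 bit 7; 9 bits remain
Read 6: bits[31:35] width=4 -> value=12 (bin 1100); offset now 35 = byte 4 bit 3; 5 bits remain

Answer: 4 3 12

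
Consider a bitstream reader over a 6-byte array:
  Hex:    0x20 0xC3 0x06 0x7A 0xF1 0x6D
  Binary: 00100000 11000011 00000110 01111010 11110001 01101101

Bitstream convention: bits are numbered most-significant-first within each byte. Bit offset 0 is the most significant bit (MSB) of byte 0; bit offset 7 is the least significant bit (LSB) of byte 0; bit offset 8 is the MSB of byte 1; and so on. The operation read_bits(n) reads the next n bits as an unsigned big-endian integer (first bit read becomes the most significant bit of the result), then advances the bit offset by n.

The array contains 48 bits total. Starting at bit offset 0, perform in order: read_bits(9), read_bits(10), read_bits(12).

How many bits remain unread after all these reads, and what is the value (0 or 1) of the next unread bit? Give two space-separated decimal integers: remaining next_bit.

Answer: 17 0

Derivation:
Read 1: bits[0:9] width=9 -> value=65 (bin 001000001); offset now 9 = byte 1 bit 1; 39 bits remain
Read 2: bits[9:19] width=10 -> value=536 (bin 1000011000); offset now 19 = byte 2 bit 3; 29 bits remain
Read 3: bits[19:31] width=12 -> value=829 (bin 001100111101); offset now 31 = byte 3 bit 7; 17 bits remain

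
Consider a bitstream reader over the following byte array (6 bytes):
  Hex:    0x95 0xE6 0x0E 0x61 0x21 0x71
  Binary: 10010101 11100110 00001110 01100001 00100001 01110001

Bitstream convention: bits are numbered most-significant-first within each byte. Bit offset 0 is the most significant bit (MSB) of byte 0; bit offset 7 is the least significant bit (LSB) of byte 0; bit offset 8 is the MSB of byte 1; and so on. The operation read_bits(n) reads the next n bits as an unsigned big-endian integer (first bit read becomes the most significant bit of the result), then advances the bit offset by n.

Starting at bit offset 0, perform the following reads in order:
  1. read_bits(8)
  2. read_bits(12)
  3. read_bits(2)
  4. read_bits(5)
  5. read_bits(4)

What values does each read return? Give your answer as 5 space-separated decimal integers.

Read 1: bits[0:8] width=8 -> value=149 (bin 10010101); offset now 8 = byte 1 bit 0; 40 bits remain
Read 2: bits[8:20] width=12 -> value=3680 (bin 111001100000); offset now 20 = byte 2 bit 4; 28 bits remain
Read 3: bits[20:22] width=2 -> value=3 (bin 11); offset now 22 = byte 2 bit 6; 26 bits remain
Read 4: bits[22:27] width=5 -> value=19 (bin 10011); offset now 27 = byte 3 bit 3; 21 bits remain
Read 5: bits[27:31] width=4 -> value=0 (bin 0000); offset now 31 = byte 3 bit 7; 17 bits remain

Answer: 149 3680 3 19 0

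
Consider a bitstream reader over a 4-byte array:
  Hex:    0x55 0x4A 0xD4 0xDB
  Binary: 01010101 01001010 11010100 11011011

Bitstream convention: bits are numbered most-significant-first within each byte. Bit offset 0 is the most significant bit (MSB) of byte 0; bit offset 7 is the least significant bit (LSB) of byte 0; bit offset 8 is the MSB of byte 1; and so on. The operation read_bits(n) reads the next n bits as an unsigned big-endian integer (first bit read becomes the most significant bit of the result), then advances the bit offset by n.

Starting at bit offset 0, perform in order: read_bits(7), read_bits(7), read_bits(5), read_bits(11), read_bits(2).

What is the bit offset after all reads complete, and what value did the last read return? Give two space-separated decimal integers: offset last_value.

Answer: 32 3

Derivation:
Read 1: bits[0:7] width=7 -> value=42 (bin 0101010); offset now 7 = byte 0 bit 7; 25 bits remain
Read 2: bits[7:14] width=7 -> value=82 (bin 1010010); offset now 14 = byte 1 bit 6; 18 bits remain
Read 3: bits[14:19] width=5 -> value=22 (bin 10110); offset now 19 = byte 2 bit 3; 13 bits remain
Read 4: bits[19:30] width=11 -> value=1334 (bin 10100110110); offset now 30 = byte 3 bit 6; 2 bits remain
Read 5: bits[30:32] width=2 -> value=3 (bin 11); offset now 32 = byte 4 bit 0; 0 bits remain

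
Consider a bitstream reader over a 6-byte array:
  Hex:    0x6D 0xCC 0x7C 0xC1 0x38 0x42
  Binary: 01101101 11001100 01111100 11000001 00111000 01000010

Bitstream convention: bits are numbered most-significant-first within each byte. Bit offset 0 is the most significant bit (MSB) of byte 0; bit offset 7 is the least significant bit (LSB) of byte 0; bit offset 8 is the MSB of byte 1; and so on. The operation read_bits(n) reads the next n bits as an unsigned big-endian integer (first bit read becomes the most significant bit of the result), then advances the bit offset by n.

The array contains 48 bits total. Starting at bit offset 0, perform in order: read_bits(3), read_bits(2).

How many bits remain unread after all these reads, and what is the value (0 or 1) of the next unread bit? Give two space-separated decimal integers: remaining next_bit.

Read 1: bits[0:3] width=3 -> value=3 (bin 011); offset now 3 = byte 0 bit 3; 45 bits remain
Read 2: bits[3:5] width=2 -> value=1 (bin 01); offset now 5 = byte 0 bit 5; 43 bits remain

Answer: 43 1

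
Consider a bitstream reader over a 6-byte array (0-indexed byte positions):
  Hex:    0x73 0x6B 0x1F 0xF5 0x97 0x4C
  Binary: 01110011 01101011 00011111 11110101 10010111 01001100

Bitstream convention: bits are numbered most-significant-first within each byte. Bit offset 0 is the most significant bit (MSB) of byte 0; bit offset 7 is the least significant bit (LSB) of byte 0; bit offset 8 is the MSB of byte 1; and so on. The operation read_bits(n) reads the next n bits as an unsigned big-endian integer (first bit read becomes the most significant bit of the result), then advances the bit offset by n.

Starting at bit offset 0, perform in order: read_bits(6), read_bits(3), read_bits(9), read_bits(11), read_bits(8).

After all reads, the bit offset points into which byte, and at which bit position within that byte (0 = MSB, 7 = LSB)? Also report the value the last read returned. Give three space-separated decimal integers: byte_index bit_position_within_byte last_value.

Read 1: bits[0:6] width=6 -> value=28 (bin 011100); offset now 6 = byte 0 bit 6; 42 bits remain
Read 2: bits[6:9] width=3 -> value=6 (bin 110); offset now 9 = byte 1 bit 1; 39 bits remain
Read 3: bits[9:18] width=9 -> value=428 (bin 110101100); offset now 18 = byte 2 bit 2; 30 bits remain
Read 4: bits[18:29] width=11 -> value=1022 (bin 01111111110); offset now 29 = byte 3 bit 5; 19 bits remain
Read 5: bits[29:37] width=8 -> value=178 (bin 10110010); offset now 37 = byte 4 bit 5; 11 bits remain

Answer: 4 5 178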